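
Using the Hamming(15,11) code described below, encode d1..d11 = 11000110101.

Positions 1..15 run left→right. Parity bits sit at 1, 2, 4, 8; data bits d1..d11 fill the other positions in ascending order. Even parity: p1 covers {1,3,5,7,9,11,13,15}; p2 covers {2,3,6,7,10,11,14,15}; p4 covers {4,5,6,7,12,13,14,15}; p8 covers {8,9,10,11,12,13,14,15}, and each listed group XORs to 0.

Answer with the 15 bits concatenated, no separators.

101110000110101

Place data at non-parity positions: p1 p2 1 p4 1 0 0 p8 0 1 1 0 1 0 1
p1 (pos 1,3,5,7,9,11,13,15): XOR of data positions = 1⊕1⊕0⊕0⊕1⊕1⊕1 = 1
p2 (pos 2,3,6,7,10,11,14,15): XOR of data positions = 1⊕0⊕0⊕1⊕1⊕0⊕1 = 0
p4 (pos 4,5,6,7,12,13,14,15): XOR of data positions = 1⊕0⊕0⊕0⊕1⊕0⊕1 = 1
p8 (pos 8,9,10,11,12,13,14,15): XOR of data positions = 0⊕1⊕1⊕0⊕1⊕0⊕1 = 0
Codeword: 101110000110101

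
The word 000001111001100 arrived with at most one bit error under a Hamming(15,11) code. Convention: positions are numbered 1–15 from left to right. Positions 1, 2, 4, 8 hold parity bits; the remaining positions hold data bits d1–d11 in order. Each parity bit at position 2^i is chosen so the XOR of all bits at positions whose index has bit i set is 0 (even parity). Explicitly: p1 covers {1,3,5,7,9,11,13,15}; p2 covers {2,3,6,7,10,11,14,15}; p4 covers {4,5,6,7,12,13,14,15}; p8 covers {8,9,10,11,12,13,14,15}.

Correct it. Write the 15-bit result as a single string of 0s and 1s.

100001111001100

s1 (pos 1,3,5,7,9,11,13,15): 0⊕0⊕0⊕1⊕1⊕0⊕1⊕0 = 1
s2 (pos 2,3,6,7,10,11,14,15): 0⊕0⊕1⊕1⊕0⊕0⊕0⊕0 = 0
s4 (pos 4,5,6,7,12,13,14,15): 0⊕0⊕1⊕1⊕1⊕1⊕0⊕0 = 0
s8 (pos 8,9,10,11,12,13,14,15): 1⊕1⊕0⊕0⊕1⊕1⊕0⊕0 = 0
Syndrome s8…s1 = 0001 → error at position 1.
Flip position 1: 000001111001100 → 100001111001100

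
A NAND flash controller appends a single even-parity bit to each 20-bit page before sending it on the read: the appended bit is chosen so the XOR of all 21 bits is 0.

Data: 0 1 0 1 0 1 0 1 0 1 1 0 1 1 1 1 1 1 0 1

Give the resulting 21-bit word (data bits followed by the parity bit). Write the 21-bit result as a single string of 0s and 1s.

XOR of the 20 data bits: 0⊕1⊕0⊕1⊕0⊕1⊕0⊕1⊕0⊕1⊕1⊕0⊕1⊕1⊕1⊕1⊕1⊕1⊕0⊕1 = 1
Parity bit = 1 (so all 21 bits XOR to 0).

010101010110111111011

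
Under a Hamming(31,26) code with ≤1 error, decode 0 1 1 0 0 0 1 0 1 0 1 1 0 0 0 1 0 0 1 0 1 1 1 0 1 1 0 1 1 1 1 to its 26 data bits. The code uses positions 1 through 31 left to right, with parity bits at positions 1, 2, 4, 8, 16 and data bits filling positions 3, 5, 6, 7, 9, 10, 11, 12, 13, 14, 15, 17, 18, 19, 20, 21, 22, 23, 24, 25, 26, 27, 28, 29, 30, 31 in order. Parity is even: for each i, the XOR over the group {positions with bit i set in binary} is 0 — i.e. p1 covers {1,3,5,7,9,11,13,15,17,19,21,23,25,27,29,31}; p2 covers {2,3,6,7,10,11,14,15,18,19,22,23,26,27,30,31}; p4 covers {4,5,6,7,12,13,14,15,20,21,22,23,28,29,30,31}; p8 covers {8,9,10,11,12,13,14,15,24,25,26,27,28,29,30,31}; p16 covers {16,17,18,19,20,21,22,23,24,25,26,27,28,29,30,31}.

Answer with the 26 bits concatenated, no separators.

10011011000001011101100111

s1 (pos 1,3,5,7,9,11,13,15,17,19,21,23,25,27,29,31): 0⊕1⊕0⊕1⊕1⊕1⊕0⊕0⊕0⊕1⊕1⊕1⊕1⊕0⊕1⊕1 = 0
s2 (pos 2,3,6,7,10,11,14,15,18,19,22,23,26,27,30,31): 1⊕1⊕0⊕1⊕0⊕1⊕0⊕0⊕0⊕1⊕1⊕1⊕1⊕0⊕1⊕1 = 0
s4 (pos 4,5,6,7,12,13,14,15,20,21,22,23,28,29,30,31): 0⊕0⊕0⊕1⊕1⊕0⊕0⊕0⊕0⊕1⊕1⊕1⊕1⊕1⊕1⊕1 = 1
s8 (pos 8,9,10,11,12,13,14,15,24,25,26,27,28,29,30,31): 0⊕1⊕0⊕1⊕1⊕0⊕0⊕0⊕0⊕1⊕1⊕0⊕1⊕1⊕1⊕1 = 1
s16 (pos 16,17,18,19,20,21,22,23,24,25,26,27,28,29,30,31): 1⊕0⊕0⊕1⊕0⊕1⊕1⊕1⊕0⊕1⊕1⊕0⊕1⊕1⊕1⊕1 = 1
Syndrome s16…s1 = 11100 → error at position 28.
Flip position 28: 0110001010110001001011101101111 → 0110001010110001001011101100111
Read data bits from positions 3,5,6,7,9,10,11,12,13,14,15,17,18,19,20,21,22,23,24,25,26,27,28,29,30,31: 10011011000001011101100111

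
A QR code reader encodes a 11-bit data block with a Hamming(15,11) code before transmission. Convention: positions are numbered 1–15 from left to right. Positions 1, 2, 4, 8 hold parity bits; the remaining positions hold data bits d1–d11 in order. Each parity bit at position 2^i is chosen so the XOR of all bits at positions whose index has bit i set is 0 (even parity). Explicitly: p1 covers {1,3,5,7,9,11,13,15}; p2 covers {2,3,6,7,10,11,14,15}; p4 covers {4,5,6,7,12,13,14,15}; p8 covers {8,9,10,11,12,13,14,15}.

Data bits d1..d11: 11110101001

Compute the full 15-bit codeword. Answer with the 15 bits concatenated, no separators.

011111110101001

Place data at non-parity positions: p1 p2 1 p4 1 1 1 p8 0 1 0 1 0 0 1
p1 (pos 1,3,5,7,9,11,13,15): XOR of data positions = 1⊕1⊕1⊕0⊕0⊕0⊕1 = 0
p2 (pos 2,3,6,7,10,11,14,15): XOR of data positions = 1⊕1⊕1⊕1⊕0⊕0⊕1 = 1
p4 (pos 4,5,6,7,12,13,14,15): XOR of data positions = 1⊕1⊕1⊕1⊕0⊕0⊕1 = 1
p8 (pos 8,9,10,11,12,13,14,15): XOR of data positions = 0⊕1⊕0⊕1⊕0⊕0⊕1 = 1
Codeword: 011111110101001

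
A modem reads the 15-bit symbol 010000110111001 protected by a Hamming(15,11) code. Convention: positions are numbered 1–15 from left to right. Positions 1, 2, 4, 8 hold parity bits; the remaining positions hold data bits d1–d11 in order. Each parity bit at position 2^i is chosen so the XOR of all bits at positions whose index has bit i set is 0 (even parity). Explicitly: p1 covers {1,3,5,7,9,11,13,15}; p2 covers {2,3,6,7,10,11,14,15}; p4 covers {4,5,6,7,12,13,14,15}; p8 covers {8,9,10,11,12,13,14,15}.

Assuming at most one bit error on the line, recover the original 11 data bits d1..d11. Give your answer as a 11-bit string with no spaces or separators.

s1 (pos 1,3,5,7,9,11,13,15): 0⊕0⊕0⊕1⊕0⊕1⊕0⊕1 = 1
s2 (pos 2,3,6,7,10,11,14,15): 1⊕0⊕0⊕1⊕1⊕1⊕0⊕1 = 1
s4 (pos 4,5,6,7,12,13,14,15): 0⊕0⊕0⊕1⊕1⊕0⊕0⊕1 = 1
s8 (pos 8,9,10,11,12,13,14,15): 1⊕0⊕1⊕1⊕1⊕0⊕0⊕1 = 1
Syndrome s8…s1 = 1111 → error at position 15.
Flip position 15: 010000110111001 → 010000110111000
Read data bits from positions 3,5,6,7,9,10,11,12,13,14,15: 00010111000

00010111000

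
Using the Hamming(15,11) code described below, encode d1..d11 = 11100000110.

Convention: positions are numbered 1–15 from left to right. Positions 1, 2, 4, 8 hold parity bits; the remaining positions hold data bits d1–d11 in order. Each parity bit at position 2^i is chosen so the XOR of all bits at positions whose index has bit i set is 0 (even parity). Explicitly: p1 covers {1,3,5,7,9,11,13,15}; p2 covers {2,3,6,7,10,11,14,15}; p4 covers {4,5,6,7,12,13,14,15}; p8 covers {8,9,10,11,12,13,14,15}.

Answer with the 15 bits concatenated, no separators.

Place data at non-parity positions: p1 p2 1 p4 1 1 0 p8 0 0 0 0 1 1 0
p1 (pos 1,3,5,7,9,11,13,15): XOR of data positions = 1⊕1⊕0⊕0⊕0⊕1⊕0 = 1
p2 (pos 2,3,6,7,10,11,14,15): XOR of data positions = 1⊕1⊕0⊕0⊕0⊕1⊕0 = 1
p4 (pos 4,5,6,7,12,13,14,15): XOR of data positions = 1⊕1⊕0⊕0⊕1⊕1⊕0 = 0
p8 (pos 8,9,10,11,12,13,14,15): XOR of data positions = 0⊕0⊕0⊕0⊕1⊕1⊕0 = 0
Codeword: 111011000000110

111011000000110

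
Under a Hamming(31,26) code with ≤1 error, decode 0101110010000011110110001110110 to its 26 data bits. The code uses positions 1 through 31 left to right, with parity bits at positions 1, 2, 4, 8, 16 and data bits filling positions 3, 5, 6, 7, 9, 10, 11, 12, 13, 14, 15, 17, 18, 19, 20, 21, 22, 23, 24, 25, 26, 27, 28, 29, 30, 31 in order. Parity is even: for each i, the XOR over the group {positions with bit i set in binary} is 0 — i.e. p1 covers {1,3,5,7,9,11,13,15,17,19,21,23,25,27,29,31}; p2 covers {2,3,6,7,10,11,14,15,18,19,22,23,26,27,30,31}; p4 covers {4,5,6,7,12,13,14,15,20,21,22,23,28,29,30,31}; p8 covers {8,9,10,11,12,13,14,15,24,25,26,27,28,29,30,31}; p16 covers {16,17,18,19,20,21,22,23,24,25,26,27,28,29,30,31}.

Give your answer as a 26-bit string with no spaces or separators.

01101100001110110001110110

s1 (pos 1,3,5,7,9,11,13,15,17,19,21,23,25,27,29,31): 0⊕0⊕1⊕0⊕1⊕0⊕0⊕1⊕1⊕0⊕1⊕0⊕1⊕1⊕1⊕0 = 0
s2 (pos 2,3,6,7,10,11,14,15,18,19,22,23,26,27,30,31): 1⊕0⊕1⊕0⊕0⊕0⊕0⊕1⊕1⊕0⊕0⊕0⊕1⊕1⊕1⊕0 = 1
s4 (pos 4,5,6,7,12,13,14,15,20,21,22,23,28,29,30,31): 1⊕1⊕1⊕0⊕0⊕0⊕0⊕1⊕1⊕1⊕0⊕0⊕0⊕1⊕1⊕0 = 0
s8 (pos 8,9,10,11,12,13,14,15,24,25,26,27,28,29,30,31): 0⊕1⊕0⊕0⊕0⊕0⊕0⊕1⊕0⊕1⊕1⊕1⊕0⊕1⊕1⊕0 = 1
s16 (pos 16,17,18,19,20,21,22,23,24,25,26,27,28,29,30,31): 1⊕1⊕1⊕0⊕1⊕1⊕0⊕0⊕0⊕1⊕1⊕1⊕0⊕1⊕1⊕0 = 0
Syndrome s16…s1 = 01010 → error at position 10.
Flip position 10: 0101110010000011110110001110110 → 0101110011000011110110001110110
Read data bits from positions 3,5,6,7,9,10,11,12,13,14,15,17,18,19,20,21,22,23,24,25,26,27,28,29,30,31: 01101100001110110001110110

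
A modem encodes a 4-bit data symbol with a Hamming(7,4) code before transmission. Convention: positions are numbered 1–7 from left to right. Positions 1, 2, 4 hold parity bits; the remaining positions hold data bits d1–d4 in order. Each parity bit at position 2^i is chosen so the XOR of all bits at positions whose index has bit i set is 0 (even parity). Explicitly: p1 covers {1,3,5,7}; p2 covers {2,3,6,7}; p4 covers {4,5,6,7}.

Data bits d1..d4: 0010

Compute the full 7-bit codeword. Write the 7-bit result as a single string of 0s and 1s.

Place data at non-parity positions: p1 p2 0 p4 0 1 0
p1 (pos 1,3,5,7): XOR of data positions = 0⊕0⊕0 = 0
p2 (pos 2,3,6,7): XOR of data positions = 0⊕1⊕0 = 1
p4 (pos 4,5,6,7): XOR of data positions = 0⊕1⊕0 = 1
Codeword: 0101010

0101010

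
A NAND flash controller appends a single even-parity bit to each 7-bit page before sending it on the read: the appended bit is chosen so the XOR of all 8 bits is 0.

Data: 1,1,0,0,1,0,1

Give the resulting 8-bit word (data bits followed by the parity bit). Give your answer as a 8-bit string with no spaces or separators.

11001010

XOR of the 7 data bits: 1⊕1⊕0⊕0⊕1⊕0⊕1 = 0
Parity bit = 0 (so all 8 bits XOR to 0).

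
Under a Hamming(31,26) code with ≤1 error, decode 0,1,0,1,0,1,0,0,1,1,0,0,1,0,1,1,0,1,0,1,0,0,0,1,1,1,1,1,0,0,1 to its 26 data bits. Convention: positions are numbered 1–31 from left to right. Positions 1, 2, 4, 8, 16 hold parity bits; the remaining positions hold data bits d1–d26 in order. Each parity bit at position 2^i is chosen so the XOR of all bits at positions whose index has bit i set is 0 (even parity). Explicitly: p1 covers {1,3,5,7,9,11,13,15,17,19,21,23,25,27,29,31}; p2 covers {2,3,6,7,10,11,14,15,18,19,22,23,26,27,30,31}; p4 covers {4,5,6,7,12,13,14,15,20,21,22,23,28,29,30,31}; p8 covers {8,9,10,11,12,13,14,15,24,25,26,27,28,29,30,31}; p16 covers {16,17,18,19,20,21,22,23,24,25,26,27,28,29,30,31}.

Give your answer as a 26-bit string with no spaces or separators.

00101100101010000011111001

s1 (pos 1,3,5,7,9,11,13,15,17,19,21,23,25,27,29,31): 0⊕0⊕0⊕0⊕1⊕0⊕1⊕1⊕0⊕0⊕0⊕0⊕1⊕1⊕0⊕1 = 0
s2 (pos 2,3,6,7,10,11,14,15,18,19,22,23,26,27,30,31): 1⊕0⊕1⊕0⊕1⊕0⊕0⊕1⊕1⊕0⊕0⊕0⊕1⊕1⊕0⊕1 = 0
s4 (pos 4,5,6,7,12,13,14,15,20,21,22,23,28,29,30,31): 1⊕0⊕1⊕0⊕0⊕1⊕0⊕1⊕1⊕0⊕0⊕0⊕1⊕0⊕0⊕1 = 1
s8 (pos 8,9,10,11,12,13,14,15,24,25,26,27,28,29,30,31): 0⊕1⊕1⊕0⊕0⊕1⊕0⊕1⊕1⊕1⊕1⊕1⊕1⊕0⊕0⊕1 = 0
s16 (pos 16,17,18,19,20,21,22,23,24,25,26,27,28,29,30,31): 1⊕0⊕1⊕0⊕1⊕0⊕0⊕0⊕1⊕1⊕1⊕1⊕1⊕0⊕0⊕1 = 1
Syndrome s16…s1 = 10100 → error at position 20.
Flip position 20: 0101010011001011010100011111001 → 0101010011001011010000011111001
Read data bits from positions 3,5,6,7,9,10,11,12,13,14,15,17,18,19,20,21,22,23,24,25,26,27,28,29,30,31: 00101100101010000011111001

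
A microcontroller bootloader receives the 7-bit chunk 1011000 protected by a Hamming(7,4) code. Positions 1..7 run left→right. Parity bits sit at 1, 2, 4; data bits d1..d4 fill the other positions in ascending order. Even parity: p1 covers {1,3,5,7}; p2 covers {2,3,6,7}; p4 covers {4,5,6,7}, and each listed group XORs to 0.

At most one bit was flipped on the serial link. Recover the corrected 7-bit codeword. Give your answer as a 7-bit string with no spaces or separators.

1011010

s1 (pos 1,3,5,7): 1⊕1⊕0⊕0 = 0
s2 (pos 2,3,6,7): 0⊕1⊕0⊕0 = 1
s4 (pos 4,5,6,7): 1⊕0⊕0⊕0 = 1
Syndrome s4…s1 = 110 → error at position 6.
Flip position 6: 1011000 → 1011010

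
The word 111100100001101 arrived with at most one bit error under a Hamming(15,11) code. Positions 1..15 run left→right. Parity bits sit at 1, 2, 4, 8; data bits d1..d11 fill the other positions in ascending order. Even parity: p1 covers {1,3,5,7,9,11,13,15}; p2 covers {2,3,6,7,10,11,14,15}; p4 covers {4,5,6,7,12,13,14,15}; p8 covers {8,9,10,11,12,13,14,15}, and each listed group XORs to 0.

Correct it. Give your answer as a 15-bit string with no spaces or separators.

s1 (pos 1,3,5,7,9,11,13,15): 1⊕1⊕0⊕1⊕0⊕0⊕1⊕1 = 1
s2 (pos 2,3,6,7,10,11,14,15): 1⊕1⊕0⊕1⊕0⊕0⊕0⊕1 = 0
s4 (pos 4,5,6,7,12,13,14,15): 1⊕0⊕0⊕1⊕1⊕1⊕0⊕1 = 1
s8 (pos 8,9,10,11,12,13,14,15): 0⊕0⊕0⊕0⊕1⊕1⊕0⊕1 = 1
Syndrome s8…s1 = 1101 → error at position 13.
Flip position 13: 111100100001101 → 111100100001001

111100100001001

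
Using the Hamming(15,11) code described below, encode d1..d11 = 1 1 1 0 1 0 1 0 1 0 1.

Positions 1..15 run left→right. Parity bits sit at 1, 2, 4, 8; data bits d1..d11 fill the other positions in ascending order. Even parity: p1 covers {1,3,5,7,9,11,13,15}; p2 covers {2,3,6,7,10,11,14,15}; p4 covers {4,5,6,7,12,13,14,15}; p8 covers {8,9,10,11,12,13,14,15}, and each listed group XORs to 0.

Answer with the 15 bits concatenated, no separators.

001011001010101

Place data at non-parity positions: p1 p2 1 p4 1 1 0 p8 1 0 1 0 1 0 1
p1 (pos 1,3,5,7,9,11,13,15): XOR of data positions = 1⊕1⊕0⊕1⊕1⊕1⊕1 = 0
p2 (pos 2,3,6,7,10,11,14,15): XOR of data positions = 1⊕1⊕0⊕0⊕1⊕0⊕1 = 0
p4 (pos 4,5,6,7,12,13,14,15): XOR of data positions = 1⊕1⊕0⊕0⊕1⊕0⊕1 = 0
p8 (pos 8,9,10,11,12,13,14,15): XOR of data positions = 1⊕0⊕1⊕0⊕1⊕0⊕1 = 0
Codeword: 001011001010101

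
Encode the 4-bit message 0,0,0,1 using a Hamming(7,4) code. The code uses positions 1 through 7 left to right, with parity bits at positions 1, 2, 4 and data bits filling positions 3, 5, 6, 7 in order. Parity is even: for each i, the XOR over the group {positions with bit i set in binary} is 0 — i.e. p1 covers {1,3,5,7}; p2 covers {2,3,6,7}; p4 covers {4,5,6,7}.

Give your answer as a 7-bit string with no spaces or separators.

Place data at non-parity positions: p1 p2 0 p4 0 0 1
p1 (pos 1,3,5,7): XOR of data positions = 0⊕0⊕1 = 1
p2 (pos 2,3,6,7): XOR of data positions = 0⊕0⊕1 = 1
p4 (pos 4,5,6,7): XOR of data positions = 0⊕0⊕1 = 1
Codeword: 1101001

1101001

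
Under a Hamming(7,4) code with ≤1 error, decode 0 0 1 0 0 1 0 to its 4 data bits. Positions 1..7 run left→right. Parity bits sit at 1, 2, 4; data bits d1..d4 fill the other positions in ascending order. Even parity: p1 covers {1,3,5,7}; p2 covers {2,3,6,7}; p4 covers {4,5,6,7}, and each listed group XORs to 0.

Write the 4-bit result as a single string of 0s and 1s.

s1 (pos 1,3,5,7): 0⊕1⊕0⊕0 = 1
s2 (pos 2,3,6,7): 0⊕1⊕1⊕0 = 0
s4 (pos 4,5,6,7): 0⊕0⊕1⊕0 = 1
Syndrome s4…s1 = 101 → error at position 5.
Flip position 5: 0010010 → 0010110
Read data bits from positions 3,5,6,7: 1110

1110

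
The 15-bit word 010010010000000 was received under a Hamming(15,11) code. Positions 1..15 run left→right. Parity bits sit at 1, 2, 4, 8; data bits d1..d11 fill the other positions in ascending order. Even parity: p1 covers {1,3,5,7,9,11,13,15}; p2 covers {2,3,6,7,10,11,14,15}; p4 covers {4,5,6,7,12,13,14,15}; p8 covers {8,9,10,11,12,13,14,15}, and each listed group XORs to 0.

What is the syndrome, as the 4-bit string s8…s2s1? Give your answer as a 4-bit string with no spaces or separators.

1111

s1 (pos 1,3,5,7,9,11,13,15): 0⊕0⊕1⊕0⊕0⊕0⊕0⊕0 = 1
s2 (pos 2,3,6,7,10,11,14,15): 1⊕0⊕0⊕0⊕0⊕0⊕0⊕0 = 1
s4 (pos 4,5,6,7,12,13,14,15): 0⊕1⊕0⊕0⊕0⊕0⊕0⊕0 = 1
s8 (pos 8,9,10,11,12,13,14,15): 1⊕0⊕0⊕0⊕0⊕0⊕0⊕0 = 1
Syndrome s8…s1 = 1111 → error at position 15.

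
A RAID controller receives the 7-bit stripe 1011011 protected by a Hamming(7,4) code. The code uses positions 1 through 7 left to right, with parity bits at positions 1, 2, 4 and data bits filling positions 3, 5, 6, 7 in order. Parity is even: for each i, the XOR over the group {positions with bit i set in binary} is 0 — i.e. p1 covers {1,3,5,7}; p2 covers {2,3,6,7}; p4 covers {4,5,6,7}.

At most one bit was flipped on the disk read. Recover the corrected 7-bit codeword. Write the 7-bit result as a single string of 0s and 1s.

1011010

s1 (pos 1,3,5,7): 1⊕1⊕0⊕1 = 1
s2 (pos 2,3,6,7): 0⊕1⊕1⊕1 = 1
s4 (pos 4,5,6,7): 1⊕0⊕1⊕1 = 1
Syndrome s4…s1 = 111 → error at position 7.
Flip position 7: 1011011 → 1011010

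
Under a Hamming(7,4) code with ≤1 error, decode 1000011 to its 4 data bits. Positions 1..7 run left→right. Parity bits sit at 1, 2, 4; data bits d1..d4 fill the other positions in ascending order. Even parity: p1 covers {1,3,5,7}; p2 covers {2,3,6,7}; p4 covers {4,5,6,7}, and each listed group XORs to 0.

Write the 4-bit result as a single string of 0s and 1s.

0011

s1 (pos 1,3,5,7): 1⊕0⊕0⊕1 = 0
s2 (pos 2,3,6,7): 0⊕0⊕1⊕1 = 0
s4 (pos 4,5,6,7): 0⊕0⊕1⊕1 = 0
Syndrome s4…s1 = 000 → no error.
Read data bits from positions 3,5,6,7: 0011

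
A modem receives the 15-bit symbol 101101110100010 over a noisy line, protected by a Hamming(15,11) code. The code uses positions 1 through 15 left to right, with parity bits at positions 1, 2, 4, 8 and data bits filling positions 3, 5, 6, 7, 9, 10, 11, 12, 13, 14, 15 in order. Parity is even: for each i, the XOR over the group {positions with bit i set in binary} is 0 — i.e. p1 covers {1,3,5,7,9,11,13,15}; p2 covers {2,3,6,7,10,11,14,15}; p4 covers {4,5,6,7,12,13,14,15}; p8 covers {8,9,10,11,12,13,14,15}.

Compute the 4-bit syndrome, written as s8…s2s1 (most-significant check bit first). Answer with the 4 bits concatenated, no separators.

s1 (pos 1,3,5,7,9,11,13,15): 1⊕1⊕0⊕1⊕0⊕0⊕0⊕0 = 1
s2 (pos 2,3,6,7,10,11,14,15): 0⊕1⊕1⊕1⊕1⊕0⊕1⊕0 = 1
s4 (pos 4,5,6,7,12,13,14,15): 1⊕0⊕1⊕1⊕0⊕0⊕1⊕0 = 0
s8 (pos 8,9,10,11,12,13,14,15): 1⊕0⊕1⊕0⊕0⊕0⊕1⊕0 = 1
Syndrome s8…s1 = 1011 → error at position 11.

1011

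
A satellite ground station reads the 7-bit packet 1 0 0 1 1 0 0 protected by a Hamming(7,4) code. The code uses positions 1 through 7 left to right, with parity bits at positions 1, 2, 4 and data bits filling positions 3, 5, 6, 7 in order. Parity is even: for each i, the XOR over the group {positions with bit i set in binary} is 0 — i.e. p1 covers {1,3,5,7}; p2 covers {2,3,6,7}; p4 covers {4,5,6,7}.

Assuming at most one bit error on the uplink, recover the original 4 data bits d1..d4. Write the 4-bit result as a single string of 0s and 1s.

s1 (pos 1,3,5,7): 1⊕0⊕1⊕0 = 0
s2 (pos 2,3,6,7): 0⊕0⊕0⊕0 = 0
s4 (pos 4,5,6,7): 1⊕1⊕0⊕0 = 0
Syndrome s4…s1 = 000 → no error.
Read data bits from positions 3,5,6,7: 0100

0100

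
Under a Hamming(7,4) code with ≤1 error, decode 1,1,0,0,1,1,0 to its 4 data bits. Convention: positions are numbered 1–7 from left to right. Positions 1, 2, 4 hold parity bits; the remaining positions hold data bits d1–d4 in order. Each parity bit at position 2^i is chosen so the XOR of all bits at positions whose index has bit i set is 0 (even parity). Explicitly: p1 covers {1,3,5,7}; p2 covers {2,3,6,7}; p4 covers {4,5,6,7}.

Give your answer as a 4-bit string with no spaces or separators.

s1 (pos 1,3,5,7): 1⊕0⊕1⊕0 = 0
s2 (pos 2,3,6,7): 1⊕0⊕1⊕0 = 0
s4 (pos 4,5,6,7): 0⊕1⊕1⊕0 = 0
Syndrome s4…s1 = 000 → no error.
Read data bits from positions 3,5,6,7: 0110

0110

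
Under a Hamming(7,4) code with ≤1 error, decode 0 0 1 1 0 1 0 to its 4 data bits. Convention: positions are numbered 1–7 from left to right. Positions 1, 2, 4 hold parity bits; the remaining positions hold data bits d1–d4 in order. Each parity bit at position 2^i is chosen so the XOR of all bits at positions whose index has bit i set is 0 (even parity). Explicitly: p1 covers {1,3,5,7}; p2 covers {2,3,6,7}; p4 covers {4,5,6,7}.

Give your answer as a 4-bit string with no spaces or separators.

s1 (pos 1,3,5,7): 0⊕1⊕0⊕0 = 1
s2 (pos 2,3,6,7): 0⊕1⊕1⊕0 = 0
s4 (pos 4,5,6,7): 1⊕0⊕1⊕0 = 0
Syndrome s4…s1 = 001 → error at position 1.
Flip position 1: 0011010 → 1011010
Read data bits from positions 3,5,6,7: 1010

1010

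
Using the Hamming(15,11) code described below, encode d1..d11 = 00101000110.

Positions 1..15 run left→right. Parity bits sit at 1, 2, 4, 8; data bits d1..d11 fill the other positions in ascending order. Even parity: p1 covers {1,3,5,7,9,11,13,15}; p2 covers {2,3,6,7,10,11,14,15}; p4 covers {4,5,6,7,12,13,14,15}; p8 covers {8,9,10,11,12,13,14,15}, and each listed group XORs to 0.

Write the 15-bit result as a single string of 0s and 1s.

Place data at non-parity positions: p1 p2 0 p4 0 1 0 p8 1 0 0 0 1 1 0
p1 (pos 1,3,5,7,9,11,13,15): XOR of data positions = 0⊕0⊕0⊕1⊕0⊕1⊕0 = 0
p2 (pos 2,3,6,7,10,11,14,15): XOR of data positions = 0⊕1⊕0⊕0⊕0⊕1⊕0 = 0
p4 (pos 4,5,6,7,12,13,14,15): XOR of data positions = 0⊕1⊕0⊕0⊕1⊕1⊕0 = 1
p8 (pos 8,9,10,11,12,13,14,15): XOR of data positions = 1⊕0⊕0⊕0⊕1⊕1⊕0 = 1
Codeword: 000101011000110

000101011000110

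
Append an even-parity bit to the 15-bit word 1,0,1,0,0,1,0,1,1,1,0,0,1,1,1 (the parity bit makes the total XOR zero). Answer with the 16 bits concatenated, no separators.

XOR of the 15 data bits: 1⊕0⊕1⊕0⊕0⊕1⊕0⊕1⊕1⊕1⊕0⊕0⊕1⊕1⊕1 = 1
Parity bit = 1 (so all 16 bits XOR to 0).

1010010111001111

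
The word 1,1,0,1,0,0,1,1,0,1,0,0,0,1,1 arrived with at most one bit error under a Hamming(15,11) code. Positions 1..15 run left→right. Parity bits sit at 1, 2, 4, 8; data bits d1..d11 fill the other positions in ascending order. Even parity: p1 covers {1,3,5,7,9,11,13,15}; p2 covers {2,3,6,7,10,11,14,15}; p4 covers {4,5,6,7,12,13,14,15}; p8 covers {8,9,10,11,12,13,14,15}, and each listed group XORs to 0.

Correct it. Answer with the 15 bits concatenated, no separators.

s1 (pos 1,3,5,7,9,11,13,15): 1⊕0⊕0⊕1⊕0⊕0⊕0⊕1 = 1
s2 (pos 2,3,6,7,10,11,14,15): 1⊕0⊕0⊕1⊕1⊕0⊕1⊕1 = 1
s4 (pos 4,5,6,7,12,13,14,15): 1⊕0⊕0⊕1⊕0⊕0⊕1⊕1 = 0
s8 (pos 8,9,10,11,12,13,14,15): 1⊕0⊕1⊕0⊕0⊕0⊕1⊕1 = 0
Syndrome s8…s1 = 0011 → error at position 3.
Flip position 3: 110100110100011 → 111100110100011

111100110100011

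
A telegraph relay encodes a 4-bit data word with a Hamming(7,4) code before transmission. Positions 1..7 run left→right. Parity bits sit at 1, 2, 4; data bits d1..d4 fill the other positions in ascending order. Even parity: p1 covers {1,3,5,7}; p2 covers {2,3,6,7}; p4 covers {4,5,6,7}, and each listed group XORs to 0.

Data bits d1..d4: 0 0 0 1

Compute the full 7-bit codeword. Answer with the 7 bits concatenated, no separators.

Place data at non-parity positions: p1 p2 0 p4 0 0 1
p1 (pos 1,3,5,7): XOR of data positions = 0⊕0⊕1 = 1
p2 (pos 2,3,6,7): XOR of data positions = 0⊕0⊕1 = 1
p4 (pos 4,5,6,7): XOR of data positions = 0⊕0⊕1 = 1
Codeword: 1101001

1101001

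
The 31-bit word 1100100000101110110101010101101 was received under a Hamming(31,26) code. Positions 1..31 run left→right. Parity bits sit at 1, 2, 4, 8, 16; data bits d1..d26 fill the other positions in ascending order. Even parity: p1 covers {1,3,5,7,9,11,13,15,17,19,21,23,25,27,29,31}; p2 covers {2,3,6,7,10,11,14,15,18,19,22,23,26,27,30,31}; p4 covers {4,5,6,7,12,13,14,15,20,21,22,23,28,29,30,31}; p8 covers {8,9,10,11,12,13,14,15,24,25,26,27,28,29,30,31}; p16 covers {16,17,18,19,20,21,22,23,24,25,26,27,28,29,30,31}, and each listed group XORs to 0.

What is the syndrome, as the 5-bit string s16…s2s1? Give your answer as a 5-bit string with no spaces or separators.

s1 (pos 1,3,5,7,9,11,13,15,17,19,21,23,25,27,29,31): 1⊕0⊕1⊕0⊕0⊕1⊕1⊕1⊕1⊕0⊕0⊕0⊕0⊕0⊕1⊕1 = 0
s2 (pos 2,3,6,7,10,11,14,15,18,19,22,23,26,27,30,31): 1⊕0⊕0⊕0⊕0⊕1⊕1⊕1⊕1⊕0⊕1⊕0⊕1⊕0⊕0⊕1 = 0
s4 (pos 4,5,6,7,12,13,14,15,20,21,22,23,28,29,30,31): 0⊕1⊕0⊕0⊕0⊕1⊕1⊕1⊕1⊕0⊕1⊕0⊕1⊕1⊕0⊕1 = 1
s8 (pos 8,9,10,11,12,13,14,15,24,25,26,27,28,29,30,31): 0⊕0⊕0⊕1⊕0⊕1⊕1⊕1⊕1⊕0⊕1⊕0⊕1⊕1⊕0⊕1 = 1
s16 (pos 16,17,18,19,20,21,22,23,24,25,26,27,28,29,30,31): 0⊕1⊕1⊕0⊕1⊕0⊕1⊕0⊕1⊕0⊕1⊕0⊕1⊕1⊕0⊕1 = 1
Syndrome s16…s1 = 11100 → error at position 28.

11100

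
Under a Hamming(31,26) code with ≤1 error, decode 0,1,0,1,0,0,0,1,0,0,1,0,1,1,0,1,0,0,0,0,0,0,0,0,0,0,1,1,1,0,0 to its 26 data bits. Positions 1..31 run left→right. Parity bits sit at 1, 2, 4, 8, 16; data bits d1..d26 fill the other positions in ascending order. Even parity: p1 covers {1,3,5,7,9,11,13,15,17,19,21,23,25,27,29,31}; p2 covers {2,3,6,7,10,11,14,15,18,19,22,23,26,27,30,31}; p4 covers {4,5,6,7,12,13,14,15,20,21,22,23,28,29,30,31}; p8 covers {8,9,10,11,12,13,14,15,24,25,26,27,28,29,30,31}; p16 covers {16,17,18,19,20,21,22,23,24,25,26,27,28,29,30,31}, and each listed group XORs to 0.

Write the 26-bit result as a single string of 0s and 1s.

00000011110000000000011100

s1 (pos 1,3,5,7,9,11,13,15,17,19,21,23,25,27,29,31): 0⊕0⊕0⊕0⊕0⊕1⊕1⊕0⊕0⊕0⊕0⊕0⊕0⊕1⊕1⊕0 = 0
s2 (pos 2,3,6,7,10,11,14,15,18,19,22,23,26,27,30,31): 1⊕0⊕0⊕0⊕0⊕1⊕1⊕0⊕0⊕0⊕0⊕0⊕0⊕1⊕0⊕0 = 0
s4 (pos 4,5,6,7,12,13,14,15,20,21,22,23,28,29,30,31): 1⊕0⊕0⊕0⊕0⊕1⊕1⊕0⊕0⊕0⊕0⊕0⊕1⊕1⊕0⊕0 = 1
s8 (pos 8,9,10,11,12,13,14,15,24,25,26,27,28,29,30,31): 1⊕0⊕0⊕1⊕0⊕1⊕1⊕0⊕0⊕0⊕0⊕1⊕1⊕1⊕0⊕0 = 1
s16 (pos 16,17,18,19,20,21,22,23,24,25,26,27,28,29,30,31): 1⊕0⊕0⊕0⊕0⊕0⊕0⊕0⊕0⊕0⊕0⊕1⊕1⊕1⊕0⊕0 = 0
Syndrome s16…s1 = 01100 → error at position 12.
Flip position 12: 0101000100101101000000000011100 → 0101000100111101000000000011100
Read data bits from positions 3,5,6,7,9,10,11,12,13,14,15,17,18,19,20,21,22,23,24,25,26,27,28,29,30,31: 00000011110000000000011100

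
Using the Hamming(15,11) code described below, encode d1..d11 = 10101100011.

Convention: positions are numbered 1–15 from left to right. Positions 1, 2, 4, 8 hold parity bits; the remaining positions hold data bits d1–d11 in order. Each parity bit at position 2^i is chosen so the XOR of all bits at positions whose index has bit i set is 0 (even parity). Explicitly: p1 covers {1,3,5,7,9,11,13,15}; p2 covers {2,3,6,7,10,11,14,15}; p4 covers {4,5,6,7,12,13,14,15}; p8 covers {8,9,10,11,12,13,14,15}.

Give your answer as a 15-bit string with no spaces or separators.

Place data at non-parity positions: p1 p2 1 p4 0 1 0 p8 1 1 0 0 0 1 1
p1 (pos 1,3,5,7,9,11,13,15): XOR of data positions = 1⊕0⊕0⊕1⊕0⊕0⊕1 = 1
p2 (pos 2,3,6,7,10,11,14,15): XOR of data positions = 1⊕1⊕0⊕1⊕0⊕1⊕1 = 1
p4 (pos 4,5,6,7,12,13,14,15): XOR of data positions = 0⊕1⊕0⊕0⊕0⊕1⊕1 = 1
p8 (pos 8,9,10,11,12,13,14,15): XOR of data positions = 1⊕1⊕0⊕0⊕0⊕1⊕1 = 0
Codeword: 111101001100011

111101001100011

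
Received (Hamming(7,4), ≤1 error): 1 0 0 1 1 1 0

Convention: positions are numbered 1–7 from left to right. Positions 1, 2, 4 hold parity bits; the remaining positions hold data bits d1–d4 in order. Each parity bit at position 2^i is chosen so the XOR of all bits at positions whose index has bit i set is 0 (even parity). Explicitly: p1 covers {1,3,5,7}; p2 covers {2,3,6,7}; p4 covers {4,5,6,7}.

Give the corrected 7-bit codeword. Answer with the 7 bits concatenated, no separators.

s1 (pos 1,3,5,7): 1⊕0⊕1⊕0 = 0
s2 (pos 2,3,6,7): 0⊕0⊕1⊕0 = 1
s4 (pos 4,5,6,7): 1⊕1⊕1⊕0 = 1
Syndrome s4…s1 = 110 → error at position 6.
Flip position 6: 1001110 → 1001100

1001100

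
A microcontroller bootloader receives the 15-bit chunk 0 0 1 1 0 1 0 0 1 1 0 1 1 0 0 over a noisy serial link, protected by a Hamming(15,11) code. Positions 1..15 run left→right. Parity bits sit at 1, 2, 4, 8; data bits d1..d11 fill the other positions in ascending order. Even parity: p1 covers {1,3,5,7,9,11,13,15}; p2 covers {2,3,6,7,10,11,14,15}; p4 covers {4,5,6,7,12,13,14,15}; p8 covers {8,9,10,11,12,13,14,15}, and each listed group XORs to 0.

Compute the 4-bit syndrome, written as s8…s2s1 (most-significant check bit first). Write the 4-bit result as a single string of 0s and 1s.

s1 (pos 1,3,5,7,9,11,13,15): 0⊕1⊕0⊕0⊕1⊕0⊕1⊕0 = 1
s2 (pos 2,3,6,7,10,11,14,15): 0⊕1⊕1⊕0⊕1⊕0⊕0⊕0 = 1
s4 (pos 4,5,6,7,12,13,14,15): 1⊕0⊕1⊕0⊕1⊕1⊕0⊕0 = 0
s8 (pos 8,9,10,11,12,13,14,15): 0⊕1⊕1⊕0⊕1⊕1⊕0⊕0 = 0
Syndrome s8…s1 = 0011 → error at position 3.

0011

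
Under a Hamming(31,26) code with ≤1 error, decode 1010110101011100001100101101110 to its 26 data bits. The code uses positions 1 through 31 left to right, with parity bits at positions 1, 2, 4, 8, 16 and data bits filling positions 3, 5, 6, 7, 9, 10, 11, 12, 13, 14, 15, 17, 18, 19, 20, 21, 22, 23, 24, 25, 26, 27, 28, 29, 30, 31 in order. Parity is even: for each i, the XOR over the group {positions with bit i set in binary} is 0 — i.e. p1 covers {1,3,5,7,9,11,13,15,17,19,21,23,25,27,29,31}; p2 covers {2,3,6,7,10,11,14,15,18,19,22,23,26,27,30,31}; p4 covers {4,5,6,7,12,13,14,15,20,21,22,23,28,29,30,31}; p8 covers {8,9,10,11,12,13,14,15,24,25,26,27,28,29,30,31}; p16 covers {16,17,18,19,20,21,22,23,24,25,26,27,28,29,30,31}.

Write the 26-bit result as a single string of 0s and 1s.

s1 (pos 1,3,5,7,9,11,13,15,17,19,21,23,25,27,29,31): 1⊕1⊕1⊕0⊕0⊕0⊕1⊕0⊕0⊕1⊕0⊕1⊕1⊕0⊕1⊕0 = 0
s2 (pos 2,3,6,7,10,11,14,15,18,19,22,23,26,27,30,31): 0⊕1⊕1⊕0⊕1⊕0⊕1⊕0⊕0⊕1⊕0⊕1⊕1⊕0⊕1⊕0 = 0
s4 (pos 4,5,6,7,12,13,14,15,20,21,22,23,28,29,30,31): 0⊕1⊕1⊕0⊕1⊕1⊕1⊕0⊕1⊕0⊕0⊕1⊕1⊕1⊕1⊕0 = 0
s8 (pos 8,9,10,11,12,13,14,15,24,25,26,27,28,29,30,31): 1⊕0⊕1⊕0⊕1⊕1⊕1⊕0⊕0⊕1⊕1⊕0⊕1⊕1⊕1⊕0 = 0
s16 (pos 16,17,18,19,20,21,22,23,24,25,26,27,28,29,30,31): 0⊕0⊕0⊕1⊕1⊕0⊕0⊕1⊕0⊕1⊕1⊕0⊕1⊕1⊕1⊕0 = 0
Syndrome s16…s1 = 00000 → no error.
Read data bits from positions 3,5,6,7,9,10,11,12,13,14,15,17,18,19,20,21,22,23,24,25,26,27,28,29,30,31: 11100101110001100101101110

11100101110001100101101110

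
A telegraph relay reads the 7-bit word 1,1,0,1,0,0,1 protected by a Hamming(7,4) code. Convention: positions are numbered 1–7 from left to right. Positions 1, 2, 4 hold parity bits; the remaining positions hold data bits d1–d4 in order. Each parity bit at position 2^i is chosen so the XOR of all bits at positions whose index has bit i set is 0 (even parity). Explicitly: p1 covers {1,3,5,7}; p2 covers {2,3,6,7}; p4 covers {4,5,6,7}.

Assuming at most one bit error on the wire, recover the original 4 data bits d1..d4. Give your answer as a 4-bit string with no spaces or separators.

s1 (pos 1,3,5,7): 1⊕0⊕0⊕1 = 0
s2 (pos 2,3,6,7): 1⊕0⊕0⊕1 = 0
s4 (pos 4,5,6,7): 1⊕0⊕0⊕1 = 0
Syndrome s4…s1 = 000 → no error.
Read data bits from positions 3,5,6,7: 0001

0001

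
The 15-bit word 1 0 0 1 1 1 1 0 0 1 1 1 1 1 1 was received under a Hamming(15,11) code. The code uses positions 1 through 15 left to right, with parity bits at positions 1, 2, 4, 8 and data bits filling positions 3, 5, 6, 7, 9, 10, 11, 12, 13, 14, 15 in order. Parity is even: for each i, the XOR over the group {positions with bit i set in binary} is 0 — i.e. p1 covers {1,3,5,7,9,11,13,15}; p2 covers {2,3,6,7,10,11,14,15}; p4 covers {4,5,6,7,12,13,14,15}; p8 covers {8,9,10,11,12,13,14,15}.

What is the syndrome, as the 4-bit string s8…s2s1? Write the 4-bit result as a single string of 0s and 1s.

s1 (pos 1,3,5,7,9,11,13,15): 1⊕0⊕1⊕1⊕0⊕1⊕1⊕1 = 0
s2 (pos 2,3,6,7,10,11,14,15): 0⊕0⊕1⊕1⊕1⊕1⊕1⊕1 = 0
s4 (pos 4,5,6,7,12,13,14,15): 1⊕1⊕1⊕1⊕1⊕1⊕1⊕1 = 0
s8 (pos 8,9,10,11,12,13,14,15): 0⊕0⊕1⊕1⊕1⊕1⊕1⊕1 = 0
Syndrome s8…s1 = 0000 → no error.

0000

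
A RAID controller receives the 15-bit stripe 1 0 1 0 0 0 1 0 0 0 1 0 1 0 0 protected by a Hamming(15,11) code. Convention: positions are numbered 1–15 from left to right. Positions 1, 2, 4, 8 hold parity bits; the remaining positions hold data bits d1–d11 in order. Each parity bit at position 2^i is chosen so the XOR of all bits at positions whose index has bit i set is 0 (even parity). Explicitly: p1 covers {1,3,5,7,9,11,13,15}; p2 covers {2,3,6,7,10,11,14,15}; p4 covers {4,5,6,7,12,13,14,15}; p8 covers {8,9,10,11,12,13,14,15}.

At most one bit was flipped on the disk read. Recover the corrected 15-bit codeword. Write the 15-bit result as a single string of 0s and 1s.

100000100010100

s1 (pos 1,3,5,7,9,11,13,15): 1⊕1⊕0⊕1⊕0⊕1⊕1⊕0 = 1
s2 (pos 2,3,6,7,10,11,14,15): 0⊕1⊕0⊕1⊕0⊕1⊕0⊕0 = 1
s4 (pos 4,5,6,7,12,13,14,15): 0⊕0⊕0⊕1⊕0⊕1⊕0⊕0 = 0
s8 (pos 8,9,10,11,12,13,14,15): 0⊕0⊕0⊕1⊕0⊕1⊕0⊕0 = 0
Syndrome s8…s1 = 0011 → error at position 3.
Flip position 3: 101000100010100 → 100000100010100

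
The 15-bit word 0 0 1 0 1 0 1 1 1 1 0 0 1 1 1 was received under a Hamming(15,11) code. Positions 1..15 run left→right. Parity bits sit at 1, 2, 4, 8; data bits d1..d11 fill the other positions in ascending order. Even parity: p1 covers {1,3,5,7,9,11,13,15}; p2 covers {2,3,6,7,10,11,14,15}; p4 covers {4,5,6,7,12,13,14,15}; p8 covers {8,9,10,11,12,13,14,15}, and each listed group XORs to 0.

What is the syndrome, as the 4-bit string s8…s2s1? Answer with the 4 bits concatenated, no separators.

s1 (pos 1,3,5,7,9,11,13,15): 0⊕1⊕1⊕1⊕1⊕0⊕1⊕1 = 0
s2 (pos 2,3,6,7,10,11,14,15): 0⊕1⊕0⊕1⊕1⊕0⊕1⊕1 = 1
s4 (pos 4,5,6,7,12,13,14,15): 0⊕1⊕0⊕1⊕0⊕1⊕1⊕1 = 1
s8 (pos 8,9,10,11,12,13,14,15): 1⊕1⊕1⊕0⊕0⊕1⊕1⊕1 = 0
Syndrome s8…s1 = 0110 → error at position 6.

0110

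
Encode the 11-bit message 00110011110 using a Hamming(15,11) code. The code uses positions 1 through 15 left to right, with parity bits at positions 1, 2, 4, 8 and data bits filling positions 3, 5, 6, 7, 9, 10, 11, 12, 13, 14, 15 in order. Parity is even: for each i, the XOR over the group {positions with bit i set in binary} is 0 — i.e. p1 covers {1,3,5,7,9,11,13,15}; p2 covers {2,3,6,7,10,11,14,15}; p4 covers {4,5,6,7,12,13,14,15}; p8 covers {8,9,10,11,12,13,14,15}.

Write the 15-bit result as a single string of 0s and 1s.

Place data at non-parity positions: p1 p2 0 p4 0 1 1 p8 0 0 1 1 1 1 0
p1 (pos 1,3,5,7,9,11,13,15): XOR of data positions = 0⊕0⊕1⊕0⊕1⊕1⊕0 = 1
p2 (pos 2,3,6,7,10,11,14,15): XOR of data positions = 0⊕1⊕1⊕0⊕1⊕1⊕0 = 0
p4 (pos 4,5,6,7,12,13,14,15): XOR of data positions = 0⊕1⊕1⊕1⊕1⊕1⊕0 = 1
p8 (pos 8,9,10,11,12,13,14,15): XOR of data positions = 0⊕0⊕1⊕1⊕1⊕1⊕0 = 0
Codeword: 100101100011110

100101100011110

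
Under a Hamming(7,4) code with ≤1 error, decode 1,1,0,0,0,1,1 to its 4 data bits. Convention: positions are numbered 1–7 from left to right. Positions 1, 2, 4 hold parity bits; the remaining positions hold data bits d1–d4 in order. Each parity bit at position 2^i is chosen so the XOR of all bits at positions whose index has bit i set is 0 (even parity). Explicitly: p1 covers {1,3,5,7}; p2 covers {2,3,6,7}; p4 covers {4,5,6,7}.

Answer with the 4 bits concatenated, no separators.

s1 (pos 1,3,5,7): 1⊕0⊕0⊕1 = 0
s2 (pos 2,3,6,7): 1⊕0⊕1⊕1 = 1
s4 (pos 4,5,6,7): 0⊕0⊕1⊕1 = 0
Syndrome s4…s1 = 010 → error at position 2.
Flip position 2: 1100011 → 1000011
Read data bits from positions 3,5,6,7: 0011

0011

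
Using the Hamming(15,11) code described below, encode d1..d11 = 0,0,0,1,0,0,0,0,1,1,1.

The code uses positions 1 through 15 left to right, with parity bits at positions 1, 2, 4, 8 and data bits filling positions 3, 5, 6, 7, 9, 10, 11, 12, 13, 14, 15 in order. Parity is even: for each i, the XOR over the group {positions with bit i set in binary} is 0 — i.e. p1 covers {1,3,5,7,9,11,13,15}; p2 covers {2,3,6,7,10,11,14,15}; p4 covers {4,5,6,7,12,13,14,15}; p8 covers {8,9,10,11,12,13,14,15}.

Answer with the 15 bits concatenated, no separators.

Place data at non-parity positions: p1 p2 0 p4 0 0 1 p8 0 0 0 0 1 1 1
p1 (pos 1,3,5,7,9,11,13,15): XOR of data positions = 0⊕0⊕1⊕0⊕0⊕1⊕1 = 1
p2 (pos 2,3,6,7,10,11,14,15): XOR of data positions = 0⊕0⊕1⊕0⊕0⊕1⊕1 = 1
p4 (pos 4,5,6,7,12,13,14,15): XOR of data positions = 0⊕0⊕1⊕0⊕1⊕1⊕1 = 0
p8 (pos 8,9,10,11,12,13,14,15): XOR of data positions = 0⊕0⊕0⊕0⊕1⊕1⊕1 = 1
Codeword: 110000110000111

110000110000111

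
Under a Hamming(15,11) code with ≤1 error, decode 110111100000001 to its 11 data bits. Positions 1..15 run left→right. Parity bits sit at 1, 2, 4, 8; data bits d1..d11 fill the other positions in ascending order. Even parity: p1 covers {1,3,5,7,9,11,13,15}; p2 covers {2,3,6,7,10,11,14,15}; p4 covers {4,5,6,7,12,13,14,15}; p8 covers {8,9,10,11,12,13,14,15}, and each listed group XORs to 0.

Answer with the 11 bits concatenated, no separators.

01110001001

s1 (pos 1,3,5,7,9,11,13,15): 1⊕0⊕1⊕1⊕0⊕0⊕0⊕1 = 0
s2 (pos 2,3,6,7,10,11,14,15): 1⊕0⊕1⊕1⊕0⊕0⊕0⊕1 = 0
s4 (pos 4,5,6,7,12,13,14,15): 1⊕1⊕1⊕1⊕0⊕0⊕0⊕1 = 1
s8 (pos 8,9,10,11,12,13,14,15): 0⊕0⊕0⊕0⊕0⊕0⊕0⊕1 = 1
Syndrome s8…s1 = 1100 → error at position 12.
Flip position 12: 110111100000001 → 110111100001001
Read data bits from positions 3,5,6,7,9,10,11,12,13,14,15: 01110001001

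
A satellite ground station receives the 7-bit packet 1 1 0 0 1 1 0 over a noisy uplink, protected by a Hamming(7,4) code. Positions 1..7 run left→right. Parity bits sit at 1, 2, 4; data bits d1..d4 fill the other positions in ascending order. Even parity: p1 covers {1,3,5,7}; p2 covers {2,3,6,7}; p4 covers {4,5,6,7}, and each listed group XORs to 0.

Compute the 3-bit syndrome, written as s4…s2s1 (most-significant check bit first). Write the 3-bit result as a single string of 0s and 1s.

s1 (pos 1,3,5,7): 1⊕0⊕1⊕0 = 0
s2 (pos 2,3,6,7): 1⊕0⊕1⊕0 = 0
s4 (pos 4,5,6,7): 0⊕1⊕1⊕0 = 0
Syndrome s4…s1 = 000 → no error.

000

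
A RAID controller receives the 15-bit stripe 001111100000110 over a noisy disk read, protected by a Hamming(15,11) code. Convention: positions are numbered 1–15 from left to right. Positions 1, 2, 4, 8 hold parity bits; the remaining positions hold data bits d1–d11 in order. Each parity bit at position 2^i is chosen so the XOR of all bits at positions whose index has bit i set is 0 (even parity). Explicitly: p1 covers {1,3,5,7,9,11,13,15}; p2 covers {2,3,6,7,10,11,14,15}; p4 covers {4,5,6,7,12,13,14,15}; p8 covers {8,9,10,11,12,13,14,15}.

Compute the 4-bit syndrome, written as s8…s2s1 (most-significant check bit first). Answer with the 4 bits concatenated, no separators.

0000

s1 (pos 1,3,5,7,9,11,13,15): 0⊕1⊕1⊕1⊕0⊕0⊕1⊕0 = 0
s2 (pos 2,3,6,7,10,11,14,15): 0⊕1⊕1⊕1⊕0⊕0⊕1⊕0 = 0
s4 (pos 4,5,6,7,12,13,14,15): 1⊕1⊕1⊕1⊕0⊕1⊕1⊕0 = 0
s8 (pos 8,9,10,11,12,13,14,15): 0⊕0⊕0⊕0⊕0⊕1⊕1⊕0 = 0
Syndrome s8…s1 = 0000 → no error.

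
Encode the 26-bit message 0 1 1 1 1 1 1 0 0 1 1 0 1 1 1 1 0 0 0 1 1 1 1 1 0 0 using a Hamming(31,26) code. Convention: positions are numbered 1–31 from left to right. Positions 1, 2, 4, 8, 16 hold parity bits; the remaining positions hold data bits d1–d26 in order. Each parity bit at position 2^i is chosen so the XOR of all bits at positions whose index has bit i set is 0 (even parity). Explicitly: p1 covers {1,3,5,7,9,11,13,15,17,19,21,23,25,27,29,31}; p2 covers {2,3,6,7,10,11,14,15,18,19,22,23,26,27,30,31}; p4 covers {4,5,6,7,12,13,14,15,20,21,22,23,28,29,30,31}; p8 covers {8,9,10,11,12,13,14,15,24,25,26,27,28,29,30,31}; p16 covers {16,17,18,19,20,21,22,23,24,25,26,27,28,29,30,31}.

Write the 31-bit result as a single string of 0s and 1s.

0001111011100111011110001111100

Place data at non-parity positions: p1 p2 0 p4 1 1 1 p8 1 1 1 0 0 1 1 p16 0 1 1 1 1 0 0 0 1 1 1 1 1 0 0
p1 (pos 1,3,5,7,9,11,13,15,17,19,21,23,25,27,29,31): XOR of data positions = 0⊕1⊕1⊕1⊕1⊕0⊕1⊕0⊕1⊕1⊕0⊕1⊕1⊕1⊕0 = 0
p2 (pos 2,3,6,7,10,11,14,15,18,19,22,23,26,27,30,31): XOR of data positions = 0⊕1⊕1⊕1⊕1⊕1⊕1⊕1⊕1⊕0⊕0⊕1⊕1⊕0⊕0 = 0
p4 (pos 4,5,6,7,12,13,14,15,20,21,22,23,28,29,30,31): XOR of data positions = 1⊕1⊕1⊕0⊕0⊕1⊕1⊕1⊕1⊕0⊕0⊕1⊕1⊕0⊕0 = 1
p8 (pos 8,9,10,11,12,13,14,15,24,25,26,27,28,29,30,31): XOR of data positions = 1⊕1⊕1⊕0⊕0⊕1⊕1⊕0⊕1⊕1⊕1⊕1⊕1⊕0⊕0 = 0
p16 (pos 16,17,18,19,20,21,22,23,24,25,26,27,28,29,30,31): XOR of data positions = 0⊕1⊕1⊕1⊕1⊕0⊕0⊕0⊕1⊕1⊕1⊕1⊕1⊕0⊕0 = 1
Codeword: 0001111011100111011110001111100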